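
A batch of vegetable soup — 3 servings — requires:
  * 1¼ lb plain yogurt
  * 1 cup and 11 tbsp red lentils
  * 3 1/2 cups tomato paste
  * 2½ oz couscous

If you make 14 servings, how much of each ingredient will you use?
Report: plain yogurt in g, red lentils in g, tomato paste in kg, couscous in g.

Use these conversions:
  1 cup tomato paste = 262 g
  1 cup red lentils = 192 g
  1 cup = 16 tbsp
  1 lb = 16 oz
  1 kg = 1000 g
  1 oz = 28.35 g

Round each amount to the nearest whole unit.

plain yogurt: 2646 g; red lentils: 1512 g; tomato paste: 4 kg; couscous: 331 g

Scaling factor: 14/3.
plain yogurt: 1.25 lb × 14/3 × 16 oz/lb × 28.35 g/oz = 2646 g
red lentils: (1 cup + 11 tbsp = 1.6875 cup) × 14/3 × 192 g/cup = 1512 g
tomato paste: 3.5 cup × 14/3 × 262 g/cup ÷ 1000 g/kg ≈ 4 kg
couscous: 2.5 oz × 14/3 × 28.35 g/oz ≈ 331 g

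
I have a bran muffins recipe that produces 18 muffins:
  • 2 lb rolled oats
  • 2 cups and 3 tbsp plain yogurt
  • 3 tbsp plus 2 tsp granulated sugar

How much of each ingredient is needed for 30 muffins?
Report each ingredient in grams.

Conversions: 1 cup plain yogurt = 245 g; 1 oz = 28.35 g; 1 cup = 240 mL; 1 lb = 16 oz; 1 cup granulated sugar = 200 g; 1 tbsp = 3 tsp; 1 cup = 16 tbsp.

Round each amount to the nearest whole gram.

Scaling factor: 30/18 = 5/3.
rolled oats: 2 lb × 5/3 × 16 oz/lb × 28.35 g/oz = 1512 g
plain yogurt: (2 cup + 3 tbsp = 2.1875 cup) × 5/3 × 245 g/cup ≈ 893 g
granulated sugar: (3 tbsp + 2 tsp = 11/3 tbsp) × 5/3 ÷ 16 tbsp/cup × 200 g/cup ≈ 76 g

rolled oats: 1512 g; plain yogurt: 893 g; granulated sugar: 76 g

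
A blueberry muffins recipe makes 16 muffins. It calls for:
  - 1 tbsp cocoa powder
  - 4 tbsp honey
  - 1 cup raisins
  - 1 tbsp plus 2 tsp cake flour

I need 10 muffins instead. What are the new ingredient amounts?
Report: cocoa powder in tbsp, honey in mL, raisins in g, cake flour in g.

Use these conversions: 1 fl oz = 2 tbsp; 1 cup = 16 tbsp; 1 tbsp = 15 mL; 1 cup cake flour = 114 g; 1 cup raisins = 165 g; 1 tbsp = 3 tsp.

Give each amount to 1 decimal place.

Scaling factor: 10/16 = 5/8 = 0.625.
cocoa powder: 1 tbsp × 5/8 ≈ 0.6 tbsp
honey: 4 tbsp × 5/8 × 15 mL/tbsp = 37.5 mL
raisins: 1 cup × 5/8 × 165 g/cup ≈ 103.1 g
cake flour: (1 tbsp + 2 tsp = 5/3 tbsp) × 5/8 ÷ 16 tbsp/cup × 114 g/cup ≈ 7.4 g

cocoa powder: 0.6 tbsp; honey: 37.5 mL; raisins: 103.1 g; cake flour: 7.4 g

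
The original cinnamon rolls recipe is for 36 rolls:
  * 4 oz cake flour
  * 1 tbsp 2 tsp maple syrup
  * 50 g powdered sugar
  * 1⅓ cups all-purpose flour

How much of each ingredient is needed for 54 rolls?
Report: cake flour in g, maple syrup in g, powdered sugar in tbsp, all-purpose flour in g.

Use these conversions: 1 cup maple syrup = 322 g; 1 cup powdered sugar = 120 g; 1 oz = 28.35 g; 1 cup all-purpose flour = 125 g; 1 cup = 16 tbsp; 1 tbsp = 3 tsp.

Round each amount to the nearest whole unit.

cake flour: 170 g; maple syrup: 50 g; powdered sugar: 10 tbsp; all-purpose flour: 250 g

Scaling factor: 54/36 = 3/2 = 1.5.
cake flour: 4 oz × 3/2 × 28.35 g/oz ≈ 170 g
maple syrup: (1 tbsp + 2 tsp = 5/3 tbsp) × 3/2 ÷ 16 tbsp/cup × 322 g/cup ≈ 50 g
powdered sugar: 50 g × 3/2 ÷ 120 g/cup × 16 tbsp/cup = 10 tbsp
all-purpose flour: 4/3 cup × 3/2 × 125 g/cup = 250 g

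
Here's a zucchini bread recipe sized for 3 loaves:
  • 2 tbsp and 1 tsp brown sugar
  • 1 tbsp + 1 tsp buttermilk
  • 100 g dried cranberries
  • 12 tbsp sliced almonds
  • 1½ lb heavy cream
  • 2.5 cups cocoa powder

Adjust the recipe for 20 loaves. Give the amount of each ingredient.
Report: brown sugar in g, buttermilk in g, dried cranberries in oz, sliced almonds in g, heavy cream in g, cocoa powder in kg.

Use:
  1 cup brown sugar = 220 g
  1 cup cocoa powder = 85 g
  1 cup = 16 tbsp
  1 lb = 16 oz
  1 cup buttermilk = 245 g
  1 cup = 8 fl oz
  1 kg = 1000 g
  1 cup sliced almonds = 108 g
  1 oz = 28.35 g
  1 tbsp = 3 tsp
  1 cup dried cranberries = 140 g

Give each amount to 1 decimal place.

brown sugar: 213.9 g; buttermilk: 136.1 g; dried cranberries: 23.5 oz; sliced almonds: 540.0 g; heavy cream: 4536.0 g; cocoa powder: 1.4 kg

Scaling factor: 20/3.
brown sugar: (2 tbsp + 1 tsp = 7/3 tbsp) × 20/3 ÷ 16 tbsp/cup × 220 g/cup ≈ 213.9 g
buttermilk: (1 tbsp + 1 tsp = 4/3 tbsp) × 20/3 ÷ 16 tbsp/cup × 245 g/cup ≈ 136.1 g
dried cranberries: 100 g × 20/3 ÷ 28.35 g/oz ≈ 23.5 oz
sliced almonds: 12 tbsp × 20/3 ÷ 16 tbsp/cup × 108 g/cup = 540.0 g
heavy cream: 1.5 lb × 20/3 × 16 oz/lb × 28.35 g/oz = 4536.0 g
cocoa powder: 2.5 cup × 20/3 × 85 g/cup ÷ 1000 g/kg ≈ 1.4 kg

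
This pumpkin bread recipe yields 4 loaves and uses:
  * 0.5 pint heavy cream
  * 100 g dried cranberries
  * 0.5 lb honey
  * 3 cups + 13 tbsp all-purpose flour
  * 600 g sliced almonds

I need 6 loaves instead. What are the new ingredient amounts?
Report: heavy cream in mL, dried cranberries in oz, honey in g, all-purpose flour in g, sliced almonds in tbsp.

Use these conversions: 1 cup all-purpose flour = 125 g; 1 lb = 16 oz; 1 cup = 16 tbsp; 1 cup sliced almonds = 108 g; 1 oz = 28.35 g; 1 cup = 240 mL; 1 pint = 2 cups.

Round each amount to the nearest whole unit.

Scaling factor: 6/4 = 3/2 = 1.5.
heavy cream: 0.5 pint × 3/2 × 2 cup/pint × 240 mL/cup = 360 mL
dried cranberries: 100 g × 3/2 ÷ 28.35 g/oz ≈ 5 oz
honey: 0.5 lb × 3/2 × 16 oz/lb × 28.35 g/oz ≈ 340 g
all-purpose flour: (3 cup + 13 tbsp = 3.8125 cup) × 3/2 × 125 g/cup ≈ 715 g
sliced almonds: 600 g × 3/2 ÷ 108 g/cup × 16 tbsp/cup ≈ 133 tbsp

heavy cream: 360 mL; dried cranberries: 5 oz; honey: 340 g; all-purpose flour: 715 g; sliced almonds: 133 tbsp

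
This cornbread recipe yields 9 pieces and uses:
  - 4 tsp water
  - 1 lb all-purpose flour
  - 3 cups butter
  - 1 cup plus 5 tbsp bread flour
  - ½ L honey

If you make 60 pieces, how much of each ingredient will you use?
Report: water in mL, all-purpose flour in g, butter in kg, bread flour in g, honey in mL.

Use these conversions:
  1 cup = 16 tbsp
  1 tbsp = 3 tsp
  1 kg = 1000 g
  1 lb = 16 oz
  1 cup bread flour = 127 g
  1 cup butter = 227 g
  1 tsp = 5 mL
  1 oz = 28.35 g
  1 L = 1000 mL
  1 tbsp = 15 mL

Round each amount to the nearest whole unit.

water: 133 mL; all-purpose flour: 3024 g; butter: 5 kg; bread flour: 1111 g; honey: 3333 mL

Scaling factor: 60/9 = 20/3.
water: 4 tsp × 20/3 × 5 mL/tsp ≈ 133 mL
all-purpose flour: 1 lb × 20/3 × 16 oz/lb × 28.35 g/oz = 3024 g
butter: 3 cup × 20/3 × 227 g/cup ÷ 1000 g/kg ≈ 5 kg
bread flour: (1 cup + 5 tbsp = 1.3125 cup) × 20/3 × 127 g/cup ≈ 1111 g
honey: 0.5 L × 20/3 × 1000 mL/L ≈ 3333 mL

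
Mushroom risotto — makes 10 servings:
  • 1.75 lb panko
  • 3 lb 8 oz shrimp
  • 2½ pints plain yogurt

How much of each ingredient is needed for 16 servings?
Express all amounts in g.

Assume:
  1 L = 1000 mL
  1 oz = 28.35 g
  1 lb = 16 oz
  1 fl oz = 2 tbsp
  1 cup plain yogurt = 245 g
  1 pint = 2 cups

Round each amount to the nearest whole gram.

panko: 1270 g; shrimp: 2540 g; plain yogurt: 1960 g

Scaling factor: 16/10 = 8/5 = 1.6.
panko: 1.75 lb × 8/5 × 16 oz/lb × 28.35 g/oz ≈ 1270 g
shrimp: (3 lb + 8 oz = 3.5 lb) × 8/5 × 16 oz/lb × 28.35 g/oz ≈ 2540 g
plain yogurt: 2.5 pint × 8/5 × 2 cup/pint × 245 g/cup = 1960 g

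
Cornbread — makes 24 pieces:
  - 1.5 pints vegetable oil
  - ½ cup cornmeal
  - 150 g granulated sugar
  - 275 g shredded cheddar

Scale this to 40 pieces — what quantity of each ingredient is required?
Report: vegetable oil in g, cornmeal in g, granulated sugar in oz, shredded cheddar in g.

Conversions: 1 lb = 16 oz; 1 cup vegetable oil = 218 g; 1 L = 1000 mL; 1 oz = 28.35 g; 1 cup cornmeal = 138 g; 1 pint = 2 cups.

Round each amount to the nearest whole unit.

Scaling factor: 40/24 = 5/3.
vegetable oil: 1.5 pint × 5/3 × 2 cup/pint × 218 g/cup = 1090 g
cornmeal: 0.5 cup × 5/3 × 138 g/cup = 115 g
granulated sugar: 150 g × 5/3 ÷ 28.35 g/oz ≈ 9 oz
shredded cheddar: 275 g × 5/3 ≈ 458 g

vegetable oil: 1090 g; cornmeal: 115 g; granulated sugar: 9 oz; shredded cheddar: 458 g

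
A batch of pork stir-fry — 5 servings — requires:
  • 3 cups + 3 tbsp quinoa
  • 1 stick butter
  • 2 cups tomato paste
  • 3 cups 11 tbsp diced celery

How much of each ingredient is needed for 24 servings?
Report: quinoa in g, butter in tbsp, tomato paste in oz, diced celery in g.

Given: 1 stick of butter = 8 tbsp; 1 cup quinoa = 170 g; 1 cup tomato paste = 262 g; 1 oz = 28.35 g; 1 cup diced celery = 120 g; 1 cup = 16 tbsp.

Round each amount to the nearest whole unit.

quinoa: 2601 g; butter: 38 tbsp; tomato paste: 89 oz; diced celery: 2124 g

Scaling factor: 24/5 = 4.8.
quinoa: (3 cup + 3 tbsp = 3.1875 cup) × 24/5 × 170 g/cup = 2601 g
butter: 1 stick × 24/5 × 8 tbsp/stick ≈ 38 tbsp
tomato paste: 2 cup × 24/5 × 262 g/cup ÷ 28.35 g/oz ≈ 89 oz
diced celery: (3 cup + 11 tbsp = 3.6875 cup) × 24/5 × 120 g/cup = 2124 g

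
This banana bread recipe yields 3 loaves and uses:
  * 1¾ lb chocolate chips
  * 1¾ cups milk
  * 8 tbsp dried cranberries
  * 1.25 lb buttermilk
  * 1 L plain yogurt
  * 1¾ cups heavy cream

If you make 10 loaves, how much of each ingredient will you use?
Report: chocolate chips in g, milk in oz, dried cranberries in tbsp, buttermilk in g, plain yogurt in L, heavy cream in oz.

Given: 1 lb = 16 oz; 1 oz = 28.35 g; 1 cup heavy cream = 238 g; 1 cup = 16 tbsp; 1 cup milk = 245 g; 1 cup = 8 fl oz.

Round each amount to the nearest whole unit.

chocolate chips: 2646 g; milk: 50 oz; dried cranberries: 27 tbsp; buttermilk: 1890 g; plain yogurt: 3 L; heavy cream: 49 oz

Scaling factor: 10/3.
chocolate chips: 1.75 lb × 10/3 × 16 oz/lb × 28.35 g/oz = 2646 g
milk: 1.75 cup × 10/3 × 245 g/cup ÷ 28.35 g/oz ≈ 50 oz
dried cranberries: 8 tbsp × 10/3 ≈ 27 tbsp
buttermilk: 1.25 lb × 10/3 × 16 oz/lb × 28.35 g/oz = 1890 g
plain yogurt: 1 L × 10/3 ≈ 3 L
heavy cream: 1.75 cup × 10/3 × 238 g/cup ÷ 28.35 g/oz ≈ 49 oz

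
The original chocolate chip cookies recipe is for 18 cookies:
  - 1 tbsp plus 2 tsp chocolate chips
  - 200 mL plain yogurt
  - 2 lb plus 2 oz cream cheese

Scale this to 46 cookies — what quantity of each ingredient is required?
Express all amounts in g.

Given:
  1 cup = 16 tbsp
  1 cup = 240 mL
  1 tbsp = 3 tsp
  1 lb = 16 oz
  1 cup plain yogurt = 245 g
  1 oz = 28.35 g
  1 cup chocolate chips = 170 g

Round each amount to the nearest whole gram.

chocolate chips: 45 g; plain yogurt: 522 g; cream cheese: 2463 g

Scaling factor: 46/18 = 23/9.
chocolate chips: (1 tbsp + 2 tsp = 5/3 tbsp) × 23/9 ÷ 16 tbsp/cup × 170 g/cup ≈ 45 g
plain yogurt: 200 mL × 23/9 ÷ 240 mL/cup × 245 g/cup ≈ 522 g
cream cheese: (2 lb + 2 oz = 2.125 lb) × 23/9 × 16 oz/lb × 28.35 g/oz ≈ 2463 g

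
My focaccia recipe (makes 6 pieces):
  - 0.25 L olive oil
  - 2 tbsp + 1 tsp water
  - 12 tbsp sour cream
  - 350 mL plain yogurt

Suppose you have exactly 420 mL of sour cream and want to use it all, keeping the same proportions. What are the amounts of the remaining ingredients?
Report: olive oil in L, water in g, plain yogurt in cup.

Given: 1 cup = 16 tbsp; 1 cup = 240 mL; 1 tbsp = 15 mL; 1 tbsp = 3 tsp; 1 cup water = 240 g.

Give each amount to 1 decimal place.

The original recipe has 180 mL of sour cream, so the scaling factor is 420 ÷ 180 = 7/3.
olive oil: 0.25 L × 7/3 ≈ 0.6 L
water: (2 tbsp + 1 tsp = 7/3 tbsp) × 7/3 ÷ 16 tbsp/cup × 240 g/cup ≈ 81.7 g
plain yogurt: 350 mL × 7/3 ÷ 240 mL/cup ≈ 3.4 cup

olive oil: 0.6 L; water: 81.7 g; plain yogurt: 3.4 cup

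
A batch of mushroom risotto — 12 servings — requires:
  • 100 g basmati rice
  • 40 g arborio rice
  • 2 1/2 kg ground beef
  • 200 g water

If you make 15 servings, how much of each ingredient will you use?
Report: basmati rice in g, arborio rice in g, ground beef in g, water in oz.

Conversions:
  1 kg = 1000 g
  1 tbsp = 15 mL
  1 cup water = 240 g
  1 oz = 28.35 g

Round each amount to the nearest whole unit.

basmati rice: 125 g; arborio rice: 50 g; ground beef: 3125 g; water: 9 oz

Scaling factor: 15/12 = 5/4 = 1.25.
basmati rice: 100 g × 5/4 = 125 g
arborio rice: 40 g × 5/4 = 50 g
ground beef: 2.5 kg × 5/4 × 1000 g/kg = 3125 g
water: 200 g × 5/4 ÷ 28.35 g/oz ≈ 9 oz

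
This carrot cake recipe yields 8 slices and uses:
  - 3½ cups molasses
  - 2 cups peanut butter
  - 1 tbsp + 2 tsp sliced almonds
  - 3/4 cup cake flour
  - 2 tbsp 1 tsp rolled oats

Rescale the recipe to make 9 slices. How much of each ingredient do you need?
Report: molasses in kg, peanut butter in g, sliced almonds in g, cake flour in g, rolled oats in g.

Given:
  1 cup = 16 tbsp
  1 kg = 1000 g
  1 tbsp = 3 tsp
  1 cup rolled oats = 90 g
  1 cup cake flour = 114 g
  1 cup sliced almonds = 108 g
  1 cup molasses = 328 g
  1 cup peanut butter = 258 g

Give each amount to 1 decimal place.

molasses: 1.3 kg; peanut butter: 580.5 g; sliced almonds: 12.7 g; cake flour: 96.2 g; rolled oats: 14.8 g

Scaling factor: 9/8 = 1.125.
molasses: 3.5 cup × 9/8 × 328 g/cup ÷ 1000 g/kg ≈ 1.3 kg
peanut butter: 2 cup × 9/8 × 258 g/cup = 580.5 g
sliced almonds: (1 tbsp + 2 tsp = 5/3 tbsp) × 9/8 ÷ 16 tbsp/cup × 108 g/cup ≈ 12.7 g
cake flour: 0.75 cup × 9/8 × 114 g/cup ≈ 96.2 g
rolled oats: (2 tbsp + 1 tsp = 7/3 tbsp) × 9/8 ÷ 16 tbsp/cup × 90 g/cup ≈ 14.8 g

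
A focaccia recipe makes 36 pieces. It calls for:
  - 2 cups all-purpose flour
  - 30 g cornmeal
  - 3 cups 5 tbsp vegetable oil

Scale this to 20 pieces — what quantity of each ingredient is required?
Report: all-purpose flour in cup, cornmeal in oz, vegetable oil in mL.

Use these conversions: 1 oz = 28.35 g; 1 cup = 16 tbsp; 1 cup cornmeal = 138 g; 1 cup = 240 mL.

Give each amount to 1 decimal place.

Scaling factor: 20/36 = 5/9.
all-purpose flour: 2 cup × 5/9 ≈ 1.1 cup
cornmeal: 30 g × 5/9 ÷ 28.35 g/oz ≈ 0.6 oz
vegetable oil: (3 cup + 5 tbsp = 3.3125 cup) × 5/9 × 240 mL/cup ≈ 441.7 mL

all-purpose flour: 1.1 cup; cornmeal: 0.6 oz; vegetable oil: 441.7 mL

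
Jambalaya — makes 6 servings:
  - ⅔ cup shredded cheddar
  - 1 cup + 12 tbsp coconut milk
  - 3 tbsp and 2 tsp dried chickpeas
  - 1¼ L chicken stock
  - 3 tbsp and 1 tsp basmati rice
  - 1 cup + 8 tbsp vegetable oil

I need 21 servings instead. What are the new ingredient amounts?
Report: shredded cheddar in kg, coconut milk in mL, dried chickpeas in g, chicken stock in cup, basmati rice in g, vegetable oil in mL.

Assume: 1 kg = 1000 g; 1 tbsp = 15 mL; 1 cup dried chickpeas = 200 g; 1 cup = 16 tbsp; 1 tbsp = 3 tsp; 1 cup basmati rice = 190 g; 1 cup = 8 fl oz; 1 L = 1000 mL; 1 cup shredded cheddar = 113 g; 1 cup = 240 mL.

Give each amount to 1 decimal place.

shredded cheddar: 0.3 kg; coconut milk: 1470.0 mL; dried chickpeas: 160.4 g; chicken stock: 18.2 cup; basmati rice: 138.5 g; vegetable oil: 1260.0 mL

Scaling factor: 21/6 = 7/2 = 3.5.
shredded cheddar: 2/3 cup × 7/2 × 113 g/cup ÷ 1000 g/kg ≈ 0.3 kg
coconut milk: (1 cup + 12 tbsp = 1.75 cup) × 7/2 × 240 mL/cup = 1470.0 mL
dried chickpeas: (3 tbsp + 2 tsp = 11/3 tbsp) × 7/2 ÷ 16 tbsp/cup × 200 g/cup ≈ 160.4 g
chicken stock: 1.25 L × 7/2 × 1000 mL/L ÷ 240 mL/cup ≈ 18.2 cup
basmati rice: (3 tbsp + 1 tsp = 10/3 tbsp) × 7/2 ÷ 16 tbsp/cup × 190 g/cup ≈ 138.5 g
vegetable oil: (1 cup + 8 tbsp = 1.5 cup) × 7/2 × 240 mL/cup = 1260.0 mL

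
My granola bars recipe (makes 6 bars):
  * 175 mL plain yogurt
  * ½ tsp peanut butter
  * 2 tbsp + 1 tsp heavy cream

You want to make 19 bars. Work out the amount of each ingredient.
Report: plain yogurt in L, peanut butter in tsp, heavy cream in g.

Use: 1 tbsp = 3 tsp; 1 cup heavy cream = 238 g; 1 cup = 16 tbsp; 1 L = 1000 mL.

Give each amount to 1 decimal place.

Scaling factor: 19/6.
plain yogurt: 175 mL × 19/6 ÷ 1000 mL/L ≈ 0.6 L
peanut butter: 0.5 tsp × 19/6 ≈ 1.6 tsp
heavy cream: (2 tbsp + 1 tsp = 7/3 tbsp) × 19/6 ÷ 16 tbsp/cup × 238 g/cup ≈ 109.9 g

plain yogurt: 0.6 L; peanut butter: 1.6 tsp; heavy cream: 109.9 g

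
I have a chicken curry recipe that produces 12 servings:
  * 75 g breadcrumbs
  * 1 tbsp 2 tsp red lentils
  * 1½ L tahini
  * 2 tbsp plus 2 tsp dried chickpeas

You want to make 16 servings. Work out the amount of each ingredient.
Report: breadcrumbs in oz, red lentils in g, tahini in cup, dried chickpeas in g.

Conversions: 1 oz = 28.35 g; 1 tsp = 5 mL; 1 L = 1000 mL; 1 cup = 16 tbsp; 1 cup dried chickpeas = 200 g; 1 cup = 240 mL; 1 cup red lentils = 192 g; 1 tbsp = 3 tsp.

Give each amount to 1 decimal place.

breadcrumbs: 3.5 oz; red lentils: 26.7 g; tahini: 8.3 cup; dried chickpeas: 44.4 g

Scaling factor: 16/12 = 4/3.
breadcrumbs: 75 g × 4/3 ÷ 28.35 g/oz ≈ 3.5 oz
red lentils: (1 tbsp + 2 tsp = 5/3 tbsp) × 4/3 ÷ 16 tbsp/cup × 192 g/cup ≈ 26.7 g
tahini: 1.5 L × 4/3 × 1000 mL/L ÷ 240 mL/cup ≈ 8.3 cup
dried chickpeas: (2 tbsp + 2 tsp = 8/3 tbsp) × 4/3 ÷ 16 tbsp/cup × 200 g/cup ≈ 44.4 g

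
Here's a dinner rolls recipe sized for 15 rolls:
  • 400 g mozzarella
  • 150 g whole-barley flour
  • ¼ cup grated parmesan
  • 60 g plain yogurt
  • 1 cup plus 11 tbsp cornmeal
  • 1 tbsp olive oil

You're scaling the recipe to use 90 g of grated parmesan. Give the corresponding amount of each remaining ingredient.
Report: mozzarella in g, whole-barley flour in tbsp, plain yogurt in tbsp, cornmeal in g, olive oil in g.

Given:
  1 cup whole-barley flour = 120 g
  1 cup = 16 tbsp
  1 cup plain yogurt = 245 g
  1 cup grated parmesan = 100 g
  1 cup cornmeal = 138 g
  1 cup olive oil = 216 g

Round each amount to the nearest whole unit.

The original recipe has 25 g of grated parmesan, so the scaling factor is 90 ÷ 25 = 18/5 = 3.6.
mozzarella: 400 g × 18/5 = 1440 g
whole-barley flour: 150 g × 18/5 ÷ 120 g/cup × 16 tbsp/cup = 72 tbsp
plain yogurt: 60 g × 18/5 ÷ 245 g/cup × 16 tbsp/cup ≈ 14 tbsp
cornmeal: (1 cup + 11 tbsp = 1.6875 cup) × 18/5 × 138 g/cup ≈ 838 g
olive oil: 1 tbsp × 18/5 ÷ 16 tbsp/cup × 216 g/cup ≈ 49 g

mozzarella: 1440 g; whole-barley flour: 72 tbsp; plain yogurt: 14 tbsp; cornmeal: 838 g; olive oil: 49 g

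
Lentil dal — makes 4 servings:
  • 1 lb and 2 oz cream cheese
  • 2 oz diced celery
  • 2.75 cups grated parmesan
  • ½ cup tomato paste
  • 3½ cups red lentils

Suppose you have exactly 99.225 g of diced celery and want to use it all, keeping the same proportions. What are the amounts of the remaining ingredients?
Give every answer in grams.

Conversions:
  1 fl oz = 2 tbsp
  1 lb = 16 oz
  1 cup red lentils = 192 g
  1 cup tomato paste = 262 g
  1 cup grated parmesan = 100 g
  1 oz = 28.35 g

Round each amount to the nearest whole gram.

cream cheese: 893 g; grated parmesan: 481 g; tomato paste: 229 g; red lentils: 1176 g

The original recipe has 56.7 g of diced celery, so the scaling factor is 99.225 ÷ 56.7 = 7/4 = 1.75.
cream cheese: (1 lb + 2 oz = 1.125 lb) × 7/4 × 16 oz/lb × 28.35 g/oz ≈ 893 g
grated parmesan: 2.75 cup × 7/4 × 100 g/cup ≈ 481 g
tomato paste: 0.5 cup × 7/4 × 262 g/cup ≈ 229 g
red lentils: 3.5 cup × 7/4 × 192 g/cup = 1176 g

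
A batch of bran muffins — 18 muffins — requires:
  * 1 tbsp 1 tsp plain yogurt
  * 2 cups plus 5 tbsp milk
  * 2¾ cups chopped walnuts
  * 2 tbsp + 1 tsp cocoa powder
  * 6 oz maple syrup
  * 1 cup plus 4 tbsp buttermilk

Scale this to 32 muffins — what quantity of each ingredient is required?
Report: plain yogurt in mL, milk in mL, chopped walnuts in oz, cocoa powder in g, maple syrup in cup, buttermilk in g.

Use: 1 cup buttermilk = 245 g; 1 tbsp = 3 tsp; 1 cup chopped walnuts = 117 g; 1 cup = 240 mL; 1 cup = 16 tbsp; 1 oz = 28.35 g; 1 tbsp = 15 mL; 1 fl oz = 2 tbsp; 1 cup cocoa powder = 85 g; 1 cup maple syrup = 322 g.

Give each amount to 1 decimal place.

Scaling factor: 32/18 = 16/9.
plain yogurt: (1 tbsp + 1 tsp = 4/3 tbsp) × 16/9 × 15 mL/tbsp ≈ 35.6 mL
milk: (2 cup + 5 tbsp = 2.3125 cup) × 16/9 × 240 mL/cup ≈ 986.7 mL
chopped walnuts: 2.75 cup × 16/9 × 117 g/cup ÷ 28.35 g/oz ≈ 20.2 oz
cocoa powder: (2 tbsp + 1 tsp = 7/3 tbsp) × 16/9 ÷ 16 tbsp/cup × 85 g/cup ≈ 22.0 g
maple syrup: 6 oz × 16/9 × 28.35 g/oz ÷ 322 g/cup ≈ 0.9 cup
buttermilk: (1 cup + 4 tbsp = 1.25 cup) × 16/9 × 245 g/cup ≈ 544.4 g

plain yogurt: 35.6 mL; milk: 986.7 mL; chopped walnuts: 20.2 oz; cocoa powder: 22.0 g; maple syrup: 0.9 cup; buttermilk: 544.4 g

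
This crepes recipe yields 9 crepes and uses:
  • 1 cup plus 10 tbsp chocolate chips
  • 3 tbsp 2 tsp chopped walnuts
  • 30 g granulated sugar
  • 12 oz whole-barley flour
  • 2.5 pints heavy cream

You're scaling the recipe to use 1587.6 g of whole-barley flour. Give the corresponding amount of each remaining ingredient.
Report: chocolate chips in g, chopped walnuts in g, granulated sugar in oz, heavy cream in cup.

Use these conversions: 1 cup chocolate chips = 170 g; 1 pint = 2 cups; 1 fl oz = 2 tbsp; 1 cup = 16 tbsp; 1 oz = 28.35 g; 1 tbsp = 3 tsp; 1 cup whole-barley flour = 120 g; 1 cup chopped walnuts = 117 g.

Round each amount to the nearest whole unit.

The original recipe has 340.2 g of whole-barley flour, so the scaling factor is 1587.6 ÷ 340.2 = 14/3.
chocolate chips: (1 cup + 10 tbsp = 1.625 cup) × 14/3 × 170 g/cup ≈ 1289 g
chopped walnuts: (3 tbsp + 2 tsp = 11/3 tbsp) × 14/3 ÷ 16 tbsp/cup × 117 g/cup ≈ 125 g
granulated sugar: 30 g × 14/3 ÷ 28.35 g/oz ≈ 5 oz
heavy cream: 2.5 pint × 14/3 × 2 cup/pint ≈ 23 cup

chocolate chips: 1289 g; chopped walnuts: 125 g; granulated sugar: 5 oz; heavy cream: 23 cup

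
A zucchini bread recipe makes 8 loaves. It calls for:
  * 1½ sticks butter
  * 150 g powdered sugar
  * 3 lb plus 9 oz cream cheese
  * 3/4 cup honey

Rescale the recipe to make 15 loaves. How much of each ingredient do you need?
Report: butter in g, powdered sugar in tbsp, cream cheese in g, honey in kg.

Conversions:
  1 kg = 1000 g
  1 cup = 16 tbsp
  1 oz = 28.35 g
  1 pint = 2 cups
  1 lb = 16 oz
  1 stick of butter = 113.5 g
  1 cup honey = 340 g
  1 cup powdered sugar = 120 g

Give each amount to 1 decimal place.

Scaling factor: 15/8 = 1.875.
butter: 1.5 stick × 15/8 × 113.5 g/stick ≈ 319.2 g
powdered sugar: 150 g × 15/8 ÷ 120 g/cup × 16 tbsp/cup = 37.5 tbsp
cream cheese: (3 lb + 9 oz = 3.5625 lb) × 15/8 × 16 oz/lb × 28.35 g/oz ≈ 3029.9 g
honey: 0.75 cup × 15/8 × 340 g/cup ÷ 1000 g/kg ≈ 0.5 kg

butter: 319.2 g; powdered sugar: 37.5 tbsp; cream cheese: 3029.9 g; honey: 0.5 kg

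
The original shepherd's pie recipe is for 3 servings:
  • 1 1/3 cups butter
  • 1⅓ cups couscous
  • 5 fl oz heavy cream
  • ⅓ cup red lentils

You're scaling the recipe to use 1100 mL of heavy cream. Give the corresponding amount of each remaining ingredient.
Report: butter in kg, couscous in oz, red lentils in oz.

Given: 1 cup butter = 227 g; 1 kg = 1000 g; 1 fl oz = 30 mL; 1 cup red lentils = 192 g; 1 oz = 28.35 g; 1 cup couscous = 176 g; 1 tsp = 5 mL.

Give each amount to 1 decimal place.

The original recipe has 150 mL of heavy cream, so the scaling factor is 1100 ÷ 150 = 22/3.
butter: 4/3 cup × 22/3 × 227 g/cup ÷ 1000 g/kg ≈ 2.2 kg
couscous: 4/3 cup × 22/3 × 176 g/cup ÷ 28.35 g/oz ≈ 60.7 oz
red lentils: 1/3 cup × 22/3 × 192 g/cup ÷ 28.35 g/oz ≈ 16.6 oz

butter: 2.2 kg; couscous: 60.7 oz; red lentils: 16.6 oz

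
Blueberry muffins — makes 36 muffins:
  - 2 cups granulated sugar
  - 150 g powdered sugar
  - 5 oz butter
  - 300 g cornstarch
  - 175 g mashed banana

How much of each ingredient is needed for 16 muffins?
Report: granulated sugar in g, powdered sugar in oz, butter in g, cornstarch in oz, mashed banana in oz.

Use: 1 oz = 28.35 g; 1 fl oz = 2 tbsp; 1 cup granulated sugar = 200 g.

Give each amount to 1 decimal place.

Scaling factor: 16/36 = 4/9.
granulated sugar: 2 cup × 4/9 × 200 g/cup ≈ 177.8 g
powdered sugar: 150 g × 4/9 ÷ 28.35 g/oz ≈ 2.4 oz
butter: 5 oz × 4/9 × 28.35 g/oz = 63.0 g
cornstarch: 300 g × 4/9 ÷ 28.35 g/oz ≈ 4.7 oz
mashed banana: 175 g × 4/9 ÷ 28.35 g/oz ≈ 2.7 oz

granulated sugar: 177.8 g; powdered sugar: 2.4 oz; butter: 63.0 g; cornstarch: 4.7 oz; mashed banana: 2.7 oz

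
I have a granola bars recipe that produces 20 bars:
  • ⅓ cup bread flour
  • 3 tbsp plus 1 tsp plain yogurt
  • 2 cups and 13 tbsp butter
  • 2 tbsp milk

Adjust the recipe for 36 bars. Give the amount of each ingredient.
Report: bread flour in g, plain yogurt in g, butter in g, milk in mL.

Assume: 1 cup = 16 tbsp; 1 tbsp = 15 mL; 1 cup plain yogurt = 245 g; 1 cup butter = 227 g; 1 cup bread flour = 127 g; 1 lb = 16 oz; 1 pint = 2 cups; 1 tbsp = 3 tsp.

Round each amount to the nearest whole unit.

Scaling factor: 36/20 = 9/5 = 1.8.
bread flour: 1/3 cup × 9/5 × 127 g/cup ≈ 76 g
plain yogurt: (3 tbsp + 1 tsp = 10/3 tbsp) × 9/5 ÷ 16 tbsp/cup × 245 g/cup ≈ 92 g
butter: (2 cup + 13 tbsp = 2.8125 cup) × 9/5 × 227 g/cup ≈ 1149 g
milk: 2 tbsp × 9/5 × 15 mL/tbsp = 54 mL

bread flour: 76 g; plain yogurt: 92 g; butter: 1149 g; milk: 54 mL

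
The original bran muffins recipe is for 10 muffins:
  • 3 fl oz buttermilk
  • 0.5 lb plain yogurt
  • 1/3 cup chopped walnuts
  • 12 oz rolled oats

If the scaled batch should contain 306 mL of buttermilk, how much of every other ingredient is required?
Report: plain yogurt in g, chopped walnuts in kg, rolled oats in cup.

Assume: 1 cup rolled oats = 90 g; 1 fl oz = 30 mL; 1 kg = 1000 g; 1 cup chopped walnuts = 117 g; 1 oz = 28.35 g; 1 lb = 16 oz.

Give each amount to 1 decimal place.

The original recipe has 90 mL of buttermilk, so the scaling factor is 306 ÷ 90 = 17/5 = 3.4.
plain yogurt: 0.5 lb × 17/5 × 16 oz/lb × 28.35 g/oz ≈ 771.1 g
chopped walnuts: 1/3 cup × 17/5 × 117 g/cup ÷ 1000 g/kg ≈ 0.1 kg
rolled oats: 12 oz × 17/5 × 28.35 g/oz ÷ 90 g/cup ≈ 12.9 cup

plain yogurt: 771.1 g; chopped walnuts: 0.1 kg; rolled oats: 12.9 cup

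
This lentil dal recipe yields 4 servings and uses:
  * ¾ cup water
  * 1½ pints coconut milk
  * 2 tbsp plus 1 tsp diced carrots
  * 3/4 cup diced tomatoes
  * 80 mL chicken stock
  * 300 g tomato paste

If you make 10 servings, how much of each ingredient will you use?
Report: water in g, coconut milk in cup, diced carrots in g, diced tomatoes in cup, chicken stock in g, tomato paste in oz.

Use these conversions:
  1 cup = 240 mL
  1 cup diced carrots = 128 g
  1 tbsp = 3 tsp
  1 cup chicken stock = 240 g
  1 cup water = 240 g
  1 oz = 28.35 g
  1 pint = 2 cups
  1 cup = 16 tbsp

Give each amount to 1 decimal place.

Scaling factor: 10/4 = 5/2 = 2.5.
water: 0.75 cup × 5/2 × 240 g/cup = 450.0 g
coconut milk: 1.5 pint × 5/2 × 2 cup/pint = 7.5 cup
diced carrots: (2 tbsp + 1 tsp = 7/3 tbsp) × 5/2 ÷ 16 tbsp/cup × 128 g/cup ≈ 46.7 g
diced tomatoes: 0.75 cup × 5/2 ≈ 1.9 cup
chicken stock: 80 mL × 5/2 ÷ 240 mL/cup × 240 g/cup = 200.0 g
tomato paste: 300 g × 5/2 ÷ 28.35 g/oz ≈ 26.5 oz

water: 450.0 g; coconut milk: 7.5 cup; diced carrots: 46.7 g; diced tomatoes: 1.9 cup; chicken stock: 200.0 g; tomato paste: 26.5 oz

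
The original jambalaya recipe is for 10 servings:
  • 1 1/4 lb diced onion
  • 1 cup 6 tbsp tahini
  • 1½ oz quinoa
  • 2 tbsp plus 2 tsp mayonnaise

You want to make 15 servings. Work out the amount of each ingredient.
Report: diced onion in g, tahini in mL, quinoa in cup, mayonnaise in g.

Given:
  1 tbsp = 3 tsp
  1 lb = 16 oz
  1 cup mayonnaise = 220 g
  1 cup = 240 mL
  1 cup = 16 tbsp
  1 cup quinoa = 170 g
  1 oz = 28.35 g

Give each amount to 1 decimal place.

Scaling factor: 15/10 = 3/2 = 1.5.
diced onion: 1.25 lb × 3/2 × 16 oz/lb × 28.35 g/oz = 850.5 g
tahini: (1 cup + 6 tbsp = 1.375 cup) × 3/2 × 240 mL/cup = 495.0 mL
quinoa: 1.5 oz × 3/2 × 28.35 g/oz ÷ 170 g/cup ≈ 0.4 cup
mayonnaise: (2 tbsp + 2 tsp = 8/3 tbsp) × 3/2 ÷ 16 tbsp/cup × 220 g/cup = 55.0 g

diced onion: 850.5 g; tahini: 495.0 mL; quinoa: 0.4 cup; mayonnaise: 55.0 g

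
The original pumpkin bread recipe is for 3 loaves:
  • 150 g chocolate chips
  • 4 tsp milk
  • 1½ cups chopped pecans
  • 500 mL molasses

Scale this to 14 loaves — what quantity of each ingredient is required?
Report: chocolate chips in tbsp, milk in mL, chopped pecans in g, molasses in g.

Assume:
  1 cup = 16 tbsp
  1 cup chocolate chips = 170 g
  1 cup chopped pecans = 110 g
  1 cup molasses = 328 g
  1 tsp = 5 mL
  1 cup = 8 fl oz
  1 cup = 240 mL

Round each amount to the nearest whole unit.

chocolate chips: 66 tbsp; milk: 93 mL; chopped pecans: 770 g; molasses: 3189 g

Scaling factor: 14/3.
chocolate chips: 150 g × 14/3 ÷ 170 g/cup × 16 tbsp/cup ≈ 66 tbsp
milk: 4 tsp × 14/3 × 5 mL/tsp ≈ 93 mL
chopped pecans: 1.5 cup × 14/3 × 110 g/cup = 770 g
molasses: 500 mL × 14/3 ÷ 240 mL/cup × 328 g/cup ≈ 3189 g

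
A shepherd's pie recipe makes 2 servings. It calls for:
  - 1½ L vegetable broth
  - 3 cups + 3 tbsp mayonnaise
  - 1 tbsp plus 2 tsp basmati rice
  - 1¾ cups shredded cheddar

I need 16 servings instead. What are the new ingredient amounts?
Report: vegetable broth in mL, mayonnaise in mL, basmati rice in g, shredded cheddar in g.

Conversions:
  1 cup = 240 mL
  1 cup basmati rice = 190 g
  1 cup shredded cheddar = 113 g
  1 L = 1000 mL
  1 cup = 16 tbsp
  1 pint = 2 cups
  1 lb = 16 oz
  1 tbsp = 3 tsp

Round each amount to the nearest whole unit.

Scaling factor: 16/2 = 8.
vegetable broth: 1.5 L × 8 × 1000 mL/L = 12000 mL
mayonnaise: (3 cup + 3 tbsp = 3.1875 cup) × 8 × 240 mL/cup = 6120 mL
basmati rice: (1 tbsp + 2 tsp = 5/3 tbsp) × 8 ÷ 16 tbsp/cup × 190 g/cup ≈ 158 g
shredded cheddar: 1.75 cup × 8 × 113 g/cup = 1582 g

vegetable broth: 12000 mL; mayonnaise: 6120 mL; basmati rice: 158 g; shredded cheddar: 1582 g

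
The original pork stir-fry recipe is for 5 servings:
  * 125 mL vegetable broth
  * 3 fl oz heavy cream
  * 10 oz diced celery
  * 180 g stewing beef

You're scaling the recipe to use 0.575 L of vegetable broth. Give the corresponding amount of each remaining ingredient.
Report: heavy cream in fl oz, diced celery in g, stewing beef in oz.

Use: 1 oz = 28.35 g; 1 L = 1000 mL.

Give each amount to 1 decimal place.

heavy cream: 13.8 fl oz; diced celery: 1304.1 g; stewing beef: 29.2 oz

The original recipe has 0.125 L of vegetable broth, so the scaling factor is 0.575 ÷ 0.125 = 23/5 = 4.6.
heavy cream: 3 fl oz × 23/5 = 13.8 fl oz
diced celery: 10 oz × 23/5 × 28.35 g/oz = 1304.1 g
stewing beef: 180 g × 23/5 ÷ 28.35 g/oz ≈ 29.2 oz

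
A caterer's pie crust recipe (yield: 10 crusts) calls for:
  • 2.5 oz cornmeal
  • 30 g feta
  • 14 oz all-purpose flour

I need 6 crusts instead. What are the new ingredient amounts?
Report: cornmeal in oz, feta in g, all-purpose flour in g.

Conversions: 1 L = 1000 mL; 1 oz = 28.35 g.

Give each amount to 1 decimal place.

cornmeal: 1.5 oz; feta: 18.0 g; all-purpose flour: 238.1 g

Scaling factor: 6/10 = 3/5 = 0.6.
cornmeal: 2.5 oz × 3/5 = 1.5 oz
feta: 30 g × 3/5 = 18.0 g
all-purpose flour: 14 oz × 3/5 × 28.35 g/oz ≈ 238.1 g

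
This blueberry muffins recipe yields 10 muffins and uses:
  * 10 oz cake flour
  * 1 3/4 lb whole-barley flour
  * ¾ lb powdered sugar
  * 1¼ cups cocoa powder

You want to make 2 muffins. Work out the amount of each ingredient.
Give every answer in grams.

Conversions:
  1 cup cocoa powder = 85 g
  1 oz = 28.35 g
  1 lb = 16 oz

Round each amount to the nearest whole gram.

Scaling factor: 2/10 = 1/5 = 0.2.
cake flour: 10 oz × 1/5 × 28.35 g/oz ≈ 57 g
whole-barley flour: 1.75 lb × 1/5 × 16 oz/lb × 28.35 g/oz ≈ 159 g
powdered sugar: 0.75 lb × 1/5 × 16 oz/lb × 28.35 g/oz ≈ 68 g
cocoa powder: 1.25 cup × 1/5 × 85 g/cup ≈ 21 g

cake flour: 57 g; whole-barley flour: 159 g; powdered sugar: 68 g; cocoa powder: 21 g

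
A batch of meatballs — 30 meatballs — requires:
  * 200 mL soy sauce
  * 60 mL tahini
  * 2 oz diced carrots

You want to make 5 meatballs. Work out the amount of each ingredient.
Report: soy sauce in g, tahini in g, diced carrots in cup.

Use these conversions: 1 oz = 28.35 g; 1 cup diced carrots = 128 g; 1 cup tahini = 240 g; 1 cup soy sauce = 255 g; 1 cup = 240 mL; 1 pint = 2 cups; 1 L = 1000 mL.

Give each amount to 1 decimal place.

Scaling factor: 5/30 = 1/6.
soy sauce: 200 mL × 1/6 ÷ 240 mL/cup × 255 g/cup ≈ 35.4 g
tahini: 60 mL × 1/6 ÷ 240 mL/cup × 240 g/cup = 10.0 g
diced carrots: 2 oz × 1/6 × 28.35 g/oz ÷ 128 g/cup ≈ 0.1 cup

soy sauce: 35.4 g; tahini: 10.0 g; diced carrots: 0.1 cup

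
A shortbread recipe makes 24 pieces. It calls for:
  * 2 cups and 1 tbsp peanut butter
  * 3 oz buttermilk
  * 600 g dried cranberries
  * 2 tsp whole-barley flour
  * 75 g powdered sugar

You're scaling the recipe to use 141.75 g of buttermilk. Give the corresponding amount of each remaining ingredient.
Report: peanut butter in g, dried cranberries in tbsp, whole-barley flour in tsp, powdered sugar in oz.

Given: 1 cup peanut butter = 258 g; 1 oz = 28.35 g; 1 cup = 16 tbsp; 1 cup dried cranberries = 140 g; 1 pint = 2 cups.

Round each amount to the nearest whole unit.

The original recipe has 85.05 g of buttermilk, so the scaling factor is 141.75 ÷ 85.05 = 5/3.
peanut butter: (2 cup + 1 tbsp = 2.0625 cup) × 5/3 × 258 g/cup ≈ 887 g
dried cranberries: 600 g × 5/3 ÷ 140 g/cup × 16 tbsp/cup ≈ 114 tbsp
whole-barley flour: 2 tsp × 5/3 ≈ 3 tsp
powdered sugar: 75 g × 5/3 ÷ 28.35 g/oz ≈ 4 oz

peanut butter: 887 g; dried cranberries: 114 tbsp; whole-barley flour: 3 tsp; powdered sugar: 4 oz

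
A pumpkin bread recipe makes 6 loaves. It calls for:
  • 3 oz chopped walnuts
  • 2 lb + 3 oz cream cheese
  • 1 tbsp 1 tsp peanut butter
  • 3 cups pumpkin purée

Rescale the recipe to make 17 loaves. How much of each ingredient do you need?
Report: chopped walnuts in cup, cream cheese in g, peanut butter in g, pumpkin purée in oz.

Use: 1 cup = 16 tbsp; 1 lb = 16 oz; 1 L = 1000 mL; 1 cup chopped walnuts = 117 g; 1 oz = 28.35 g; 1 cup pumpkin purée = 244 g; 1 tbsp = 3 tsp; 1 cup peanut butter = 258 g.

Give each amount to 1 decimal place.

chopped walnuts: 2.1 cup; cream cheese: 2811.4 g; peanut butter: 60.9 g; pumpkin purée: 73.2 oz

Scaling factor: 17/6.
chopped walnuts: 3 oz × 17/6 × 28.35 g/oz ÷ 117 g/cup ≈ 2.1 cup
cream cheese: (2 lb + 3 oz = 2.1875 lb) × 17/6 × 16 oz/lb × 28.35 g/oz ≈ 2811.4 g
peanut butter: (1 tbsp + 1 tsp = 4/3 tbsp) × 17/6 ÷ 16 tbsp/cup × 258 g/cup ≈ 60.9 g
pumpkin purée: 3 cup × 17/6 × 244 g/cup ÷ 28.35 g/oz ≈ 73.2 oz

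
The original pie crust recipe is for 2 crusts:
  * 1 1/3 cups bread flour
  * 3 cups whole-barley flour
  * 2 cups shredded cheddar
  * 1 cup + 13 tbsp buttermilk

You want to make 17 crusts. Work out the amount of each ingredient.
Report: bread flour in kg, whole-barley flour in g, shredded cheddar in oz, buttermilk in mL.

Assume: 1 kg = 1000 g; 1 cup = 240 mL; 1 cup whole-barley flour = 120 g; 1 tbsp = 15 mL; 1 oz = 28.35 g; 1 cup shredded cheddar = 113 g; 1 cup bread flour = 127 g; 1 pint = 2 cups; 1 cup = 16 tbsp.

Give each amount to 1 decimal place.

bread flour: 1.4 kg; whole-barley flour: 3060.0 g; shredded cheddar: 67.8 oz; buttermilk: 3697.5 mL

Scaling factor: 17/2 = 8.5.
bread flour: 4/3 cup × 17/2 × 127 g/cup ÷ 1000 g/kg ≈ 1.4 kg
whole-barley flour: 3 cup × 17/2 × 120 g/cup = 3060.0 g
shredded cheddar: 2 cup × 17/2 × 113 g/cup ÷ 28.35 g/oz ≈ 67.8 oz
buttermilk: (1 cup + 13 tbsp = 1.8125 cup) × 17/2 × 240 mL/cup = 3697.5 mL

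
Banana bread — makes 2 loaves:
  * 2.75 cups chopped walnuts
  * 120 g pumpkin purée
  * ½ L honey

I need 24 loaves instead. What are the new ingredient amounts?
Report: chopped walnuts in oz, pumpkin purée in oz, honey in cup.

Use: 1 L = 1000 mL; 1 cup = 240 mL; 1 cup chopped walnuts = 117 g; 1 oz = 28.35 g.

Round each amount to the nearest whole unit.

Scaling factor: 24/2 = 12.
chopped walnuts: 2.75 cup × 12 × 117 g/cup ÷ 28.35 g/oz ≈ 136 oz
pumpkin purée: 120 g × 12 ÷ 28.35 g/oz ≈ 51 oz
honey: 0.5 L × 12 × 1000 mL/L ÷ 240 mL/cup = 25 cup

chopped walnuts: 136 oz; pumpkin purée: 51 oz; honey: 25 cup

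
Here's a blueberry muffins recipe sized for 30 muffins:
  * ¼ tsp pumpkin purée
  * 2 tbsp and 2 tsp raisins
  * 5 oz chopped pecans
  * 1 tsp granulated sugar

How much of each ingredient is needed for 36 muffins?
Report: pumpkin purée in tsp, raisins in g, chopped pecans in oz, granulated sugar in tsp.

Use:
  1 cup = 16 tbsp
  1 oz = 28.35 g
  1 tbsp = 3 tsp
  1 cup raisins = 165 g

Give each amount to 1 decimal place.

Scaling factor: 36/30 = 6/5 = 1.2.
pumpkin purée: 0.25 tsp × 6/5 = 0.3 tsp
raisins: (2 tbsp + 2 tsp = 8/3 tbsp) × 6/5 ÷ 16 tbsp/cup × 165 g/cup = 33.0 g
chopped pecans: 5 oz × 6/5 = 6.0 oz
granulated sugar: 1 tsp × 6/5 = 1.2 tsp

pumpkin purée: 0.3 tsp; raisins: 33.0 g; chopped pecans: 6.0 oz; granulated sugar: 1.2 tsp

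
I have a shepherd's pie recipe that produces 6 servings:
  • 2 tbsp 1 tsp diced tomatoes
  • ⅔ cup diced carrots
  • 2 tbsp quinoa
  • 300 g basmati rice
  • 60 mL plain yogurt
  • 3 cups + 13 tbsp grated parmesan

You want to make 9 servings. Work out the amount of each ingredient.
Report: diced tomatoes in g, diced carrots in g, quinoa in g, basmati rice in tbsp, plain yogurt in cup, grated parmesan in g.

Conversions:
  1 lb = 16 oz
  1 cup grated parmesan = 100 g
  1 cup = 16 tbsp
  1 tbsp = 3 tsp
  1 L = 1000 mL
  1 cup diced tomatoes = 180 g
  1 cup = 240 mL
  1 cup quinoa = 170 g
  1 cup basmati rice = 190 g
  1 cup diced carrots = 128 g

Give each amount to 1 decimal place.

Scaling factor: 9/6 = 3/2 = 1.5.
diced tomatoes: (2 tbsp + 1 tsp = 7/3 tbsp) × 3/2 ÷ 16 tbsp/cup × 180 g/cup ≈ 39.4 g
diced carrots: 2/3 cup × 3/2 × 128 g/cup = 128.0 g
quinoa: 2 tbsp × 3/2 ÷ 16 tbsp/cup × 170 g/cup ≈ 31.9 g
basmati rice: 300 g × 3/2 ÷ 190 g/cup × 16 tbsp/cup ≈ 37.9 tbsp
plain yogurt: 60 mL × 3/2 ÷ 240 mL/cup ≈ 0.4 cup
grated parmesan: (3 cup + 13 tbsp = 3.8125 cup) × 3/2 × 100 g/cup ≈ 571.9 g

diced tomatoes: 39.4 g; diced carrots: 128.0 g; quinoa: 31.9 g; basmati rice: 37.9 tbsp; plain yogurt: 0.4 cup; grated parmesan: 571.9 g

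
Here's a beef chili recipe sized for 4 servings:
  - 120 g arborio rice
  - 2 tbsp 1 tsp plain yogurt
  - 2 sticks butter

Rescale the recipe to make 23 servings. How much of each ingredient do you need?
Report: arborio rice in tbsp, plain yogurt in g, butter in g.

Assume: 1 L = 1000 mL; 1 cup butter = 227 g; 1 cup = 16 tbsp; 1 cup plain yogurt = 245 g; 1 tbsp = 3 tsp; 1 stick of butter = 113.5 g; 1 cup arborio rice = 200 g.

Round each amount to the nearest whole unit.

arborio rice: 55 tbsp; plain yogurt: 205 g; butter: 1305 g

Scaling factor: 23/4 = 5.75.
arborio rice: 120 g × 23/4 ÷ 200 g/cup × 16 tbsp/cup ≈ 55 tbsp
plain yogurt: (2 tbsp + 1 tsp = 7/3 tbsp) × 23/4 ÷ 16 tbsp/cup × 245 g/cup ≈ 205 g
butter: 2 stick × 23/4 × 113.5 g/stick ≈ 1305 g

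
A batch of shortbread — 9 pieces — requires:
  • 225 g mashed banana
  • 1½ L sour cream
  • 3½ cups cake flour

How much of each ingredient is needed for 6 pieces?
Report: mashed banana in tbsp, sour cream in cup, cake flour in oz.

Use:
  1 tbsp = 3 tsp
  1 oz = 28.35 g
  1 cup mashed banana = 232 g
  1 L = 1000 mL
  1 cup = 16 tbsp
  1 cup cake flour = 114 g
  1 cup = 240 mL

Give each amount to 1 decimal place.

mashed banana: 10.3 tbsp; sour cream: 4.2 cup; cake flour: 9.4 oz

Scaling factor: 6/9 = 2/3.
mashed banana: 225 g × 2/3 ÷ 232 g/cup × 16 tbsp/cup ≈ 10.3 tbsp
sour cream: 1.5 L × 2/3 × 1000 mL/L ÷ 240 mL/cup ≈ 4.2 cup
cake flour: 3.5 cup × 2/3 × 114 g/cup ÷ 28.35 g/oz ≈ 9.4 oz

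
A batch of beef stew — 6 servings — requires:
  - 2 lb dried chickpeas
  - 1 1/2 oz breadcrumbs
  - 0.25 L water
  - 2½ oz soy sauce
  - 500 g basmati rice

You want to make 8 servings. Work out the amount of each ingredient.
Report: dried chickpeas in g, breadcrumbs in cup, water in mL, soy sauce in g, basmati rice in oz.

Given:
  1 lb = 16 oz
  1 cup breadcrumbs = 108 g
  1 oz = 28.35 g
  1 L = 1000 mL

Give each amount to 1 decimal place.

Scaling factor: 8/6 = 4/3.
dried chickpeas: 2 lb × 4/3 × 16 oz/lb × 28.35 g/oz = 1209.6 g
breadcrumbs: 1.5 oz × 4/3 × 28.35 g/oz ÷ 108 g/cup ≈ 0.5 cup
water: 0.25 L × 4/3 × 1000 mL/L ≈ 333.3 mL
soy sauce: 2.5 oz × 4/3 × 28.35 g/oz = 94.5 g
basmati rice: 500 g × 4/3 ÷ 28.35 g/oz ≈ 23.5 oz

dried chickpeas: 1209.6 g; breadcrumbs: 0.5 cup; water: 333.3 mL; soy sauce: 94.5 g; basmati rice: 23.5 oz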